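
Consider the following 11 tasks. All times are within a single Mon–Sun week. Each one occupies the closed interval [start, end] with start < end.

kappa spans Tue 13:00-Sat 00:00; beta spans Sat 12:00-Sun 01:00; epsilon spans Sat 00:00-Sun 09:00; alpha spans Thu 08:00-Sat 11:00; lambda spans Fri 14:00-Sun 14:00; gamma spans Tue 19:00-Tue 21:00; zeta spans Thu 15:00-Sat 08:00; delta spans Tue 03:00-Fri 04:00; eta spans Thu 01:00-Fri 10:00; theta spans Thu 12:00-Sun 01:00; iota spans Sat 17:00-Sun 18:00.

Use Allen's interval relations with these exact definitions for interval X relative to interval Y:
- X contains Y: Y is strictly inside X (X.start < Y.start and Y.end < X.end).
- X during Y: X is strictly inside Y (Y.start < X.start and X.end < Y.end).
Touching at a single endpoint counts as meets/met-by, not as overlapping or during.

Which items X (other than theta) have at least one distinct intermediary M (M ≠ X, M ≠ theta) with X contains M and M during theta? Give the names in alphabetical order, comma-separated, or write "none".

alpha

Target theta = [Thu 12:00, Sun 01:00].
Intermediaries M with M during theta: zeta.
Via zeta — items with X contains zeta: alpha.
Union: alpha.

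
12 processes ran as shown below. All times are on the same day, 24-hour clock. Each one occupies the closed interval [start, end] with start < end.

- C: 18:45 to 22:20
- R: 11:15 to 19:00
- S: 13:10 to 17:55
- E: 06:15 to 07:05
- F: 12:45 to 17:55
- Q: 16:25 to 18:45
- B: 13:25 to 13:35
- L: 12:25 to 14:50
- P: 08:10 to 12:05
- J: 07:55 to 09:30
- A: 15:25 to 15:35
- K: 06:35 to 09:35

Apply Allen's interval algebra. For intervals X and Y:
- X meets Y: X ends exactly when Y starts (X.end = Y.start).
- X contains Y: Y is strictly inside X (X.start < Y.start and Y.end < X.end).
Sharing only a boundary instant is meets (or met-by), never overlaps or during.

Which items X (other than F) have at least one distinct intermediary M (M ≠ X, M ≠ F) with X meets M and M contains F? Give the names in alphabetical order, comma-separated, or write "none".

none

Target F = [12:45, 17:55].
Intermediaries M with M contains F: R.
Via R — items with X meets R: none.
Union: none.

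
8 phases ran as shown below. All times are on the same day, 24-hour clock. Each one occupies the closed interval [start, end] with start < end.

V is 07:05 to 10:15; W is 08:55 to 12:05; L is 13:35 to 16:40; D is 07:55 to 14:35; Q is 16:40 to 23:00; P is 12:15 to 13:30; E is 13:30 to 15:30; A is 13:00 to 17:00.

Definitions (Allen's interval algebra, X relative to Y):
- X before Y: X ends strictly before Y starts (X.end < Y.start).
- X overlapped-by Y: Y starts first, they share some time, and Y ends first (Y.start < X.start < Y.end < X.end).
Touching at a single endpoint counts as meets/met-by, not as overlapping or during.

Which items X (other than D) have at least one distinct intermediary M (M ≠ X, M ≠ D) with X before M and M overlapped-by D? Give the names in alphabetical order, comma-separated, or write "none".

P, V, W

Target D = [07:55, 14:35].
Intermediaries M with M overlapped-by D: A, E, L.
Via A — items with X before A: V, W.
Via E — items with X before E: V, W.
Via L — items with X before L: P, V, W.
Union: P, V, W.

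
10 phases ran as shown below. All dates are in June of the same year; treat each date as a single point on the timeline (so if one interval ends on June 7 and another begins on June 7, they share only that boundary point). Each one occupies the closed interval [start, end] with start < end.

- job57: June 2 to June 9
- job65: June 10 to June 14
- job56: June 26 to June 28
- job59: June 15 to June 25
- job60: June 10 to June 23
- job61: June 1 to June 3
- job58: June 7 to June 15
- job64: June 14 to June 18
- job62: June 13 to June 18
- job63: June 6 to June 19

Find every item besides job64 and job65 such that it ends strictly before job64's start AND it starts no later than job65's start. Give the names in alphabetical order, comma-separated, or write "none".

Conditions: its end is strictly before job64's start (X.end < June 14) AND its start is no later than job65's start (X.start <= June 10).
job56: end June 28 < June 14? ✗; start June 26 <= June 10? ✗ → no.
job57: end June 9 < June 14? ✓; start June 2 <= June 10? ✓ → yes.
job58: end June 15 < June 14? ✗; start June 7 <= June 10? ✓ → no.
job59: end June 25 < June 14? ✗; start June 15 <= June 10? ✗ → no.
job60: end June 23 < June 14? ✗; start June 10 <= June 10? ✓ → no.
job61: end June 3 < June 14? ✓; start June 1 <= June 10? ✓ → yes.
job62: end June 18 < June 14? ✗; start June 13 <= June 10? ✗ → no.
job63: end June 19 < June 14? ✗; start June 6 <= June 10? ✓ → no.
Result: job57, job61.

job57, job61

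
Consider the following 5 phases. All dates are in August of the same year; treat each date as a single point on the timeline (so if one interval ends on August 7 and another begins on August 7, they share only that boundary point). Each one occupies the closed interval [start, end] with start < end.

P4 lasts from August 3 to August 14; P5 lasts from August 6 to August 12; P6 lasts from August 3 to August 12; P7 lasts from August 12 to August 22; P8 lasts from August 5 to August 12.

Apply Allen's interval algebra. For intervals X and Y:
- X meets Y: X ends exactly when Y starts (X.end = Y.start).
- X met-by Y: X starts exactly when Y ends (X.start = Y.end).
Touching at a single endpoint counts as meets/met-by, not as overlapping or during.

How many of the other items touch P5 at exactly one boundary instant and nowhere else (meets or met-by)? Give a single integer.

Target P5 = [August 6, August 12].
P4 [August 3, August 14] → contains → no.
P6 [August 3, August 12] → finished-by → no.
P7 [August 12, August 22] → met-by → counts.
P8 [August 5, August 12] → finished-by → no.
Total: 1.

1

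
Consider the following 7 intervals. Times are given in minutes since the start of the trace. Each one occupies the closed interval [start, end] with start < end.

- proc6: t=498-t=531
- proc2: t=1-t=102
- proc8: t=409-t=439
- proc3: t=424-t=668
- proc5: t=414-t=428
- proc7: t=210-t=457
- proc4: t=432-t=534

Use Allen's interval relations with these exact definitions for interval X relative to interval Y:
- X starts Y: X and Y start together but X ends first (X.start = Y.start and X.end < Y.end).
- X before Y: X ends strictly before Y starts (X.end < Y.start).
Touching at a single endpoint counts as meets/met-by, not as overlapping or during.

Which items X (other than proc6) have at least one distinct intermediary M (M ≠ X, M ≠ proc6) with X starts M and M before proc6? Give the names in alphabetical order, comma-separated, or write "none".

Target proc6 = [t=498, t=531].
Intermediaries M with M before proc6: proc2, proc5, proc7, proc8.
Via proc2 — items with X starts proc2: none.
Via proc5 — items with X starts proc5: none.
Via proc7 — items with X starts proc7: none.
Via proc8 — items with X starts proc8: none.
Union: none.

none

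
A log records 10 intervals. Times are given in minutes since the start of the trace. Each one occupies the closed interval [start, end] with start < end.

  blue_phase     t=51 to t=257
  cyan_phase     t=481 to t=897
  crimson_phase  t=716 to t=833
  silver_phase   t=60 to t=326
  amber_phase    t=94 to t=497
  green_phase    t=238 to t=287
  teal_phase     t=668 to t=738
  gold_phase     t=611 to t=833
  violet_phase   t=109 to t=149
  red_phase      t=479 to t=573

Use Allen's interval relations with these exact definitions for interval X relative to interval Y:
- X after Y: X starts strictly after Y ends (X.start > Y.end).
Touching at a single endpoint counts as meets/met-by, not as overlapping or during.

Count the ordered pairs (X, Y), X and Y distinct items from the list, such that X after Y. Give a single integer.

Checking all 90 ordered pairs for relation 'after'; matching pairs in alphabetical order:
(crimson_phase, amber_phase): crimson_phase after amber_phase ✓
(crimson_phase, blue_phase): crimson_phase after blue_phase ✓
(crimson_phase, green_phase): crimson_phase after green_phase ✓
(crimson_phase, red_phase): crimson_phase after red_phase ✓
(crimson_phase, silver_phase): crimson_phase after silver_phase ✓
(crimson_phase, violet_phase): crimson_phase after violet_phase ✓
(cyan_phase, blue_phase): cyan_phase after blue_phase ✓
(cyan_phase, green_phase): cyan_phase after green_phase ✓
(cyan_phase, silver_phase): cyan_phase after silver_phase ✓
(cyan_phase, violet_phase): cyan_phase after violet_phase ✓
(gold_phase, amber_phase): gold_phase after amber_phase ✓
(gold_phase, blue_phase): gold_phase after blue_phase ✓
(gold_phase, green_phase): gold_phase after green_phase ✓
(gold_phase, red_phase): gold_phase after red_phase ✓
(gold_phase, silver_phase): gold_phase after silver_phase ✓
(gold_phase, violet_phase): gold_phase after violet_phase ✓
(green_phase, violet_phase): green_phase after violet_phase ✓
(red_phase, blue_phase): red_phase after blue_phase ✓
(red_phase, green_phase): red_phase after green_phase ✓
(red_phase, silver_phase): red_phase after silver_phase ✓
(red_phase, violet_phase): red_phase after violet_phase ✓
(teal_phase, amber_phase): teal_phase after amber_phase ✓
(teal_phase, blue_phase): teal_phase after blue_phase ✓
(teal_phase, green_phase): teal_phase after green_phase ✓
... plus 3 further pairs not listed.
Count: 27.

27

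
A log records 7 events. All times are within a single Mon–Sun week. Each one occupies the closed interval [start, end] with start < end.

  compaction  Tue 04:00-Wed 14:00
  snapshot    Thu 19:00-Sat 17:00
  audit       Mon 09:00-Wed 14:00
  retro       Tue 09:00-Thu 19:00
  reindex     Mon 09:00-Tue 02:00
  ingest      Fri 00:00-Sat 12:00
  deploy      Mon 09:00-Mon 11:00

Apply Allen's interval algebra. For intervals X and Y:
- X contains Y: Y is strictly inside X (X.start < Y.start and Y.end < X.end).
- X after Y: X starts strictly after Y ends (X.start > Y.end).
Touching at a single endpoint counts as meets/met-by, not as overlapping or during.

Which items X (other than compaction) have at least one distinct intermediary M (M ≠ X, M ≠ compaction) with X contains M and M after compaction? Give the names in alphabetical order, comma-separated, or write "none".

Target compaction = [Tue 04:00, Wed 14:00].
Intermediaries M with M after compaction: ingest, snapshot.
Via ingest — items with X contains ingest: snapshot.
Via snapshot — items with X contains snapshot: none.
Union: snapshot.

snapshot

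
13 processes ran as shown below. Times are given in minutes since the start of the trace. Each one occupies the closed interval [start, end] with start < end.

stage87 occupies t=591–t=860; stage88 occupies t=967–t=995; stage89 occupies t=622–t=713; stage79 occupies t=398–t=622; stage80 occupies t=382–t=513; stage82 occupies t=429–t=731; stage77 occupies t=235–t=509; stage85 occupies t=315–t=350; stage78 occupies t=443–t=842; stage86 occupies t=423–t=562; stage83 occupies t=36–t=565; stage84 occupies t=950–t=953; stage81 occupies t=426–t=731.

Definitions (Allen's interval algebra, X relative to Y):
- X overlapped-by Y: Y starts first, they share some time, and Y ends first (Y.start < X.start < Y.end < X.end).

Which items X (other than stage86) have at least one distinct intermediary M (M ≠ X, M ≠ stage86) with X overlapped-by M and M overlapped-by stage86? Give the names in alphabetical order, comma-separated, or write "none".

stage78, stage87

Target stage86 = [t=423, t=562].
Intermediaries M with M overlapped-by stage86: stage78, stage81, stage82.
Via stage78 — items with X overlapped-by stage78: stage87.
Via stage81 — items with X overlapped-by stage81: stage78, stage87.
Via stage82 — items with X overlapped-by stage82: stage78, stage87.
Union: stage78, stage87.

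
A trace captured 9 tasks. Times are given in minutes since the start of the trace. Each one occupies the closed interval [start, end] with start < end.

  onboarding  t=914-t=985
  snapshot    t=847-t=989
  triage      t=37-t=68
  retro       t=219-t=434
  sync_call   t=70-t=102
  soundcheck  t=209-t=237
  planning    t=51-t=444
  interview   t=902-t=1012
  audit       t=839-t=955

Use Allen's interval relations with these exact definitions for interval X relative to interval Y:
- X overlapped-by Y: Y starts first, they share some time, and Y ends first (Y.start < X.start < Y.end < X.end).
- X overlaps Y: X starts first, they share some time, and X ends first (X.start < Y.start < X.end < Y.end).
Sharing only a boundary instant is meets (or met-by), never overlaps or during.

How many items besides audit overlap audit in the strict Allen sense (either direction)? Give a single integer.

3

Target audit = [t=839, t=955].
interview [t=902, t=1012] → overlapped-by → counts.
onboarding [t=914, t=985] → overlapped-by → counts.
planning [t=51, t=444] → before → no.
retro [t=219, t=434] → before → no.
snapshot [t=847, t=989] → overlapped-by → counts.
soundcheck [t=209, t=237] → before → no.
sync_call [t=70, t=102] → before → no.
triage [t=37, t=68] → before → no.
Total: 3.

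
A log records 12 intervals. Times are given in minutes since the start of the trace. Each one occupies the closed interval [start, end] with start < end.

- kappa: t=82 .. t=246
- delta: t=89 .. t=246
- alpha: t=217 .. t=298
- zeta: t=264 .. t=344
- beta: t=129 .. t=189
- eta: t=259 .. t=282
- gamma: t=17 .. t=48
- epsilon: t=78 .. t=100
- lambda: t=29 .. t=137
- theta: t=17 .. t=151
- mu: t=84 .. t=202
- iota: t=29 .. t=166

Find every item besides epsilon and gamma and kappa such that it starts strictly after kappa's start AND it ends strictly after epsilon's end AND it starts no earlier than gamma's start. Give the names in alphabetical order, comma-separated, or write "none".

alpha, beta, delta, eta, mu, zeta

Conditions: its start is strictly after kappa's start (X.start > t=82) AND its end is strictly after epsilon's end (X.end > t=100) AND its start is no earlier than gamma's start (X.start >= t=17).
alpha: start t=217 > t=82? ✓; end t=298 > t=100? ✓; start t=217 >= t=17? ✓ → yes.
beta: start t=129 > t=82? ✓; end t=189 > t=100? ✓; start t=129 >= t=17? ✓ → yes.
delta: start t=89 > t=82? ✓; end t=246 > t=100? ✓; start t=89 >= t=17? ✓ → yes.
eta: start t=259 > t=82? ✓; end t=282 > t=100? ✓; start t=259 >= t=17? ✓ → yes.
iota: start t=29 > t=82? ✗; end t=166 > t=100? ✓; start t=29 >= t=17? ✓ → no.
lambda: start t=29 > t=82? ✗; end t=137 > t=100? ✓; start t=29 >= t=17? ✓ → no.
mu: start t=84 > t=82? ✓; end t=202 > t=100? ✓; start t=84 >= t=17? ✓ → yes.
theta: start t=17 > t=82? ✗; end t=151 > t=100? ✓; start t=17 >= t=17? ✓ → no.
zeta: start t=264 > t=82? ✓; end t=344 > t=100? ✓; start t=264 >= t=17? ✓ → yes.
Result: alpha, beta, delta, eta, mu, zeta.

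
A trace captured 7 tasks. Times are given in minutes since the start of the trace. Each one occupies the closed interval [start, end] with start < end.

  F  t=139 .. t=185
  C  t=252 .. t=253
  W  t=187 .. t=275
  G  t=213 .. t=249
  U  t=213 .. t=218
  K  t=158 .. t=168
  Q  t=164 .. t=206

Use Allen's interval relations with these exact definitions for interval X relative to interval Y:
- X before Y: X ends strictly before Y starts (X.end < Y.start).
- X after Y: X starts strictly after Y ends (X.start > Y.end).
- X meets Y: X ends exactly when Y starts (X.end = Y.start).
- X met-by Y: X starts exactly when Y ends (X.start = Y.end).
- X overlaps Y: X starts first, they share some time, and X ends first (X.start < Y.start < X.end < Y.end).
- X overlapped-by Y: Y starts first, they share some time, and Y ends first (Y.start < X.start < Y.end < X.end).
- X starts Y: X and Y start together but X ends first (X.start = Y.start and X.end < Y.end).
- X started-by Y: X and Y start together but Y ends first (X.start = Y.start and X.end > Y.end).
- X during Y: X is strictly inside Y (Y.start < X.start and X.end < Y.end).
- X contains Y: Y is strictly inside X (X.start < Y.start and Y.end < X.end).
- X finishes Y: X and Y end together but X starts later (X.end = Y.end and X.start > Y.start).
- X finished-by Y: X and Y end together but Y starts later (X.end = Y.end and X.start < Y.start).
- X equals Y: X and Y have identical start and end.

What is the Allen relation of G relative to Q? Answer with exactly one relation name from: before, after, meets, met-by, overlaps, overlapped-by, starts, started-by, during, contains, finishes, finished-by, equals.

after

G = [t=213, t=249]; Q = [t=164, t=206].
Compare endpoints: G.start > Q.start, G.start > Q.end, G.end > Q.start, G.end > Q.end.
That pattern is 'after'.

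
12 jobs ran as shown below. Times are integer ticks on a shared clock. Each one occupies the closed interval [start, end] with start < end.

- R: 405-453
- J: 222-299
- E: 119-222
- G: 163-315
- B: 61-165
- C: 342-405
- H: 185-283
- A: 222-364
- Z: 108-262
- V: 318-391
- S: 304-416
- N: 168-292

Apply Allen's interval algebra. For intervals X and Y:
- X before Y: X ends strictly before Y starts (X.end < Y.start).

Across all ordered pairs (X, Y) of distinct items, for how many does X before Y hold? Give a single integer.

Checking all 132 ordered pairs for relation 'before'; matching pairs in alphabetical order:
(A, R): A before R ✓
(B, A): B before A ✓
(B, C): B before C ✓
(B, H): B before H ✓
(B, J): B before J ✓
(B, N): B before N ✓
(B, R): B before R ✓
(B, S): B before S ✓
(B, V): B before V ✓
(E, C): E before C ✓
(E, R): E before R ✓
(E, S): E before S ✓
(E, V): E before V ✓
(G, C): G before C ✓
(G, R): G before R ✓
(G, V): G before V ✓
(H, C): H before C ✓
(H, R): H before R ✓
(H, S): H before S ✓
(H, V): H before V ✓
(J, C): J before C ✓
(J, R): J before R ✓
(J, S): J before S ✓
(J, V): J before V ✓
... plus 9 further pairs not listed.
Count: 33.

33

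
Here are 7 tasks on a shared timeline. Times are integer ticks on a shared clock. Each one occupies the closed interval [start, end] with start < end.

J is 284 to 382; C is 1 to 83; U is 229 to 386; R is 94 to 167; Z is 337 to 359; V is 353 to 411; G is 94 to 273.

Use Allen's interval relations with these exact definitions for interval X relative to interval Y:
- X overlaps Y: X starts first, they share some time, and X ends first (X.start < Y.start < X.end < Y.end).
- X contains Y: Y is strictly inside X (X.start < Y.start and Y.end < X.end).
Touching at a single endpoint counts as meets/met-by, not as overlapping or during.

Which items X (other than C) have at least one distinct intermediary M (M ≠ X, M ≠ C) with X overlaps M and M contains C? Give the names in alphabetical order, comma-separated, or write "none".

Target C = [1, 83].
Intermediaries M with M contains C: none.
Union: none.

none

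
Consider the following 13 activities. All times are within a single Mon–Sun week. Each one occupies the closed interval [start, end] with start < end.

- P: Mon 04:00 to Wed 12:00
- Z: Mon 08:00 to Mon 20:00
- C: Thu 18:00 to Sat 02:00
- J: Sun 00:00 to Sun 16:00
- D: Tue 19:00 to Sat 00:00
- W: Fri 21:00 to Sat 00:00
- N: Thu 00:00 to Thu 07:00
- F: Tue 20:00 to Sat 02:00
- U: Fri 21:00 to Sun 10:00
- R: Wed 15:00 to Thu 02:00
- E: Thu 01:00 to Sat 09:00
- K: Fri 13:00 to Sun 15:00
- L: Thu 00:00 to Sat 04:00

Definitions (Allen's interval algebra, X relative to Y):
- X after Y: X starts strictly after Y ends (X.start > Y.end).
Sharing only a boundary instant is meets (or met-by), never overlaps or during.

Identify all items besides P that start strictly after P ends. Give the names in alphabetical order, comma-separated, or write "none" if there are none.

C, E, J, K, L, N, R, U, W

Target P = [Mon 04:00, Wed 12:00].
C [Thu 18:00, Sat 02:00] → after → yes.
D [Tue 19:00, Sat 00:00] → overlapped-by → no.
E [Thu 01:00, Sat 09:00] → after → yes.
F [Tue 20:00, Sat 02:00] → overlapped-by → no.
J [Sun 00:00, Sun 16:00] → after → yes.
K [Fri 13:00, Sun 15:00] → after → yes.
L [Thu 00:00, Sat 04:00] → after → yes.
N [Thu 00:00, Thu 07:00] → after → yes.
R [Wed 15:00, Thu 02:00] → after → yes.
U [Fri 21:00, Sun 10:00] → after → yes.
W [Fri 21:00, Sat 00:00] → after → yes.
Z [Mon 08:00, Mon 20:00] → during → no.
Result: C, E, J, K, L, N, R, U, W.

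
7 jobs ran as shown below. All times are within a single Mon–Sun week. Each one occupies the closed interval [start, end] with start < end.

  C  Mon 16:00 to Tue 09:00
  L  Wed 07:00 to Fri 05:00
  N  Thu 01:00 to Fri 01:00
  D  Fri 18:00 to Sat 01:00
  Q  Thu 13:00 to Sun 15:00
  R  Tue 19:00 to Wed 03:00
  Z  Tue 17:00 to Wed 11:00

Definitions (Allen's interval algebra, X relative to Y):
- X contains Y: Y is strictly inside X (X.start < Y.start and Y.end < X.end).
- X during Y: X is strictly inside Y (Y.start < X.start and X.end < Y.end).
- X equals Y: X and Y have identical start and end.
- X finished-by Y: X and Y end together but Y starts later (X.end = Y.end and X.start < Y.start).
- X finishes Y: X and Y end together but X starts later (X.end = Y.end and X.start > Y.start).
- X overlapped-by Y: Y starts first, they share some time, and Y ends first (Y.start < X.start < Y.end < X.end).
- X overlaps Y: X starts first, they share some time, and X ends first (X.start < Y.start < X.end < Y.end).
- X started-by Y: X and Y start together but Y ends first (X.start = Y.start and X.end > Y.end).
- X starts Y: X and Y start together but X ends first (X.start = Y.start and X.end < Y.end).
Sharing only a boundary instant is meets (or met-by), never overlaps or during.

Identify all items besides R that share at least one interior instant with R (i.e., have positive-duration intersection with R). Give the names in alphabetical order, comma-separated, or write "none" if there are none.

Z

Target R = [Tue 19:00, Wed 03:00].
C [Mon 16:00, Tue 09:00] → before → no.
D [Fri 18:00, Sat 01:00] → after → no.
L [Wed 07:00, Fri 05:00] → after → no.
N [Thu 01:00, Fri 01:00] → after → no.
Q [Thu 13:00, Sun 15:00] → after → no.
Z [Tue 17:00, Wed 11:00] → contains → yes.
Result: Z.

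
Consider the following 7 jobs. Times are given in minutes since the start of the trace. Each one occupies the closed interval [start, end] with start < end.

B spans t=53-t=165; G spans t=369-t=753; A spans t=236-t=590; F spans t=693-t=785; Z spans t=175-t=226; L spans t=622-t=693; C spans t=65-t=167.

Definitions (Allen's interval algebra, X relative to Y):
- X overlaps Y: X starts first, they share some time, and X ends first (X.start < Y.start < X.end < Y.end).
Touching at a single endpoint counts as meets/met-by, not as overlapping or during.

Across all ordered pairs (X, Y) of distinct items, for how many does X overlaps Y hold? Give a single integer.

3

Checking all 42 ordered pairs for relation 'overlaps'; matching pairs in alphabetical order:
(A, G): A overlaps G ✓
(B, C): B overlaps C ✓
(G, F): G overlaps F ✓
Count: 3.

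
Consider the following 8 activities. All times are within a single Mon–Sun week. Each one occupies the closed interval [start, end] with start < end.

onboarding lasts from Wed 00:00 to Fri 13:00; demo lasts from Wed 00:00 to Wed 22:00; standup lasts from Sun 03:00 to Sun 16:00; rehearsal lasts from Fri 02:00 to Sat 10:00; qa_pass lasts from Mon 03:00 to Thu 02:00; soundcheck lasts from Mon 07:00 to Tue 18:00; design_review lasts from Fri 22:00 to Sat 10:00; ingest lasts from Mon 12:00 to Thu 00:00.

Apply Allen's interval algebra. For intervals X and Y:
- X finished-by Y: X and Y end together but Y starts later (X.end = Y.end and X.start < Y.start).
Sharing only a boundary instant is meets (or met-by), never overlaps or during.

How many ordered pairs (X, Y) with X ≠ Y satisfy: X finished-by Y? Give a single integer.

1

Checking all 56 ordered pairs for relation 'finished-by'; matching pairs in alphabetical order:
(rehearsal, design_review): rehearsal finished-by design_review ✓
Count: 1.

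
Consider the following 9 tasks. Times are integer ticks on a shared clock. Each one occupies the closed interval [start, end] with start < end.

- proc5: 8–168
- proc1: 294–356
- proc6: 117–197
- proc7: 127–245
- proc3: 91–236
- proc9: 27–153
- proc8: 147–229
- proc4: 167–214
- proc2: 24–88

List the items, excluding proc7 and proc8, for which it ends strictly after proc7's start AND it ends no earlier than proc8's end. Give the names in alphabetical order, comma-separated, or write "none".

proc1, proc3

Conditions: its end is strictly after proc7's start (X.end > 127) AND its end is no earlier than proc8's end (X.end >= 229).
proc1: end 356 > 127? ✓; end 356 >= 229? ✓ → yes.
proc2: end 88 > 127? ✗; end 88 >= 229? ✗ → no.
proc3: end 236 > 127? ✓; end 236 >= 229? ✓ → yes.
proc4: end 214 > 127? ✓; end 214 >= 229? ✗ → no.
proc5: end 168 > 127? ✓; end 168 >= 229? ✗ → no.
proc6: end 197 > 127? ✓; end 197 >= 229? ✗ → no.
proc9: end 153 > 127? ✓; end 153 >= 229? ✗ → no.
Result: proc1, proc3.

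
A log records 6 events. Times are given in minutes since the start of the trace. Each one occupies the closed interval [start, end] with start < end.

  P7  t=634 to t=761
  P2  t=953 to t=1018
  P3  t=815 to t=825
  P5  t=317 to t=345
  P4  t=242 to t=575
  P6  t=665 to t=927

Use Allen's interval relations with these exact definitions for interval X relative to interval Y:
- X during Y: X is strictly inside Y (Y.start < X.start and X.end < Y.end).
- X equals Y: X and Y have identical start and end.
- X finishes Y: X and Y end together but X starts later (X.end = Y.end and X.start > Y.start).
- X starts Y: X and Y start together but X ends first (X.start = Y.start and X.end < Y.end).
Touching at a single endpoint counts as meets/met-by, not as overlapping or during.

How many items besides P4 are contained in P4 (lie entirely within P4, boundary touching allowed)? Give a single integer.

1

Target P4 = [t=242, t=575].
P2 [t=953, t=1018] → after → no.
P3 [t=815, t=825] → after → no.
P5 [t=317, t=345] → during → counts.
P6 [t=665, t=927] → after → no.
P7 [t=634, t=761] → after → no.
Total: 1.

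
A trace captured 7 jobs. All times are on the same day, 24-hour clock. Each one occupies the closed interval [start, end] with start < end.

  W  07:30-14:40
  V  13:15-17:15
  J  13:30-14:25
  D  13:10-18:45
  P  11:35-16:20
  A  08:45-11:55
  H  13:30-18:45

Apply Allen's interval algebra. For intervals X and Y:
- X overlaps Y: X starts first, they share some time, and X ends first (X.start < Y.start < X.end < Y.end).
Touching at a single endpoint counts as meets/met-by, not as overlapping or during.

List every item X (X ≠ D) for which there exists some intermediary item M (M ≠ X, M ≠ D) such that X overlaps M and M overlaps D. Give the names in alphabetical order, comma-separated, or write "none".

A, W

Target D = [13:10, 18:45].
Intermediaries M with M overlaps D: P, W.
Via P — items with X overlaps P: A, W.
Via W — items with X overlaps W: none.
Union: A, W.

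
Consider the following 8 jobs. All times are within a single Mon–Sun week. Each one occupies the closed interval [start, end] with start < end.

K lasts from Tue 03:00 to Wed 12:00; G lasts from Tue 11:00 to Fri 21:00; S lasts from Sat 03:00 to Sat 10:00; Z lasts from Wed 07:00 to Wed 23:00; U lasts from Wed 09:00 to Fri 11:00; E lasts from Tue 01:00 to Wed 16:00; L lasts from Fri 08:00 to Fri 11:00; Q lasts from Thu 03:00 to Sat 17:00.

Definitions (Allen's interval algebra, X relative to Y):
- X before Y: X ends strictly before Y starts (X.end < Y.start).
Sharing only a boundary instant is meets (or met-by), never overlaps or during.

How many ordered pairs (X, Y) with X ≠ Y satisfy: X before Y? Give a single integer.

12

Checking all 56 ordered pairs for relation 'before'; matching pairs in alphabetical order:
(E, L): E before L ✓
(E, Q): E before Q ✓
(E, S): E before S ✓
(G, S): G before S ✓
(K, L): K before L ✓
(K, Q): K before Q ✓
(K, S): K before S ✓
(L, S): L before S ✓
(U, S): U before S ✓
(Z, L): Z before L ✓
(Z, Q): Z before Q ✓
(Z, S): Z before S ✓
Count: 12.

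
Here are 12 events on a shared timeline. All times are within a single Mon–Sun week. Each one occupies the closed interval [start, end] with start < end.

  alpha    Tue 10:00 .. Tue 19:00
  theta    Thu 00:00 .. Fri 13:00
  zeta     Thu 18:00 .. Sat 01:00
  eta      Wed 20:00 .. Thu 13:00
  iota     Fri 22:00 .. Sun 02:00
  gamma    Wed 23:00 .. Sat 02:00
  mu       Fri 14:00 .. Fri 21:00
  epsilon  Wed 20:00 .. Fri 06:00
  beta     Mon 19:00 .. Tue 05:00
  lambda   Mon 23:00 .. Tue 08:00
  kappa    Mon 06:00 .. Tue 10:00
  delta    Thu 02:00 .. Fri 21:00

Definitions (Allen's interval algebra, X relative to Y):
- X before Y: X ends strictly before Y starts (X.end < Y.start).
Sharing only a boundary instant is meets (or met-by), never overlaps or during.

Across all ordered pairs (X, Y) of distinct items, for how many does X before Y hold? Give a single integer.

Checking all 132 ordered pairs for relation 'before'; matching pairs in alphabetical order:
(alpha, delta): alpha before delta ✓
(alpha, epsilon): alpha before epsilon ✓
(alpha, eta): alpha before eta ✓
(alpha, gamma): alpha before gamma ✓
(alpha, iota): alpha before iota ✓
(alpha, mu): alpha before mu ✓
(alpha, theta): alpha before theta ✓
(alpha, zeta): alpha before zeta ✓
(beta, alpha): beta before alpha ✓
(beta, delta): beta before delta ✓
(beta, epsilon): beta before epsilon ✓
(beta, eta): beta before eta ✓
(beta, gamma): beta before gamma ✓
(beta, iota): beta before iota ✓
(beta, mu): beta before mu ✓
(beta, theta): beta before theta ✓
(beta, zeta): beta before zeta ✓
(delta, iota): delta before iota ✓
(epsilon, iota): epsilon before iota ✓
(epsilon, mu): epsilon before mu ✓
(eta, iota): eta before iota ✓
(eta, mu): eta before mu ✓
(eta, zeta): eta before zeta ✓
(kappa, delta): kappa before delta ✓
... plus 19 further pairs not listed.
Count: 43.

43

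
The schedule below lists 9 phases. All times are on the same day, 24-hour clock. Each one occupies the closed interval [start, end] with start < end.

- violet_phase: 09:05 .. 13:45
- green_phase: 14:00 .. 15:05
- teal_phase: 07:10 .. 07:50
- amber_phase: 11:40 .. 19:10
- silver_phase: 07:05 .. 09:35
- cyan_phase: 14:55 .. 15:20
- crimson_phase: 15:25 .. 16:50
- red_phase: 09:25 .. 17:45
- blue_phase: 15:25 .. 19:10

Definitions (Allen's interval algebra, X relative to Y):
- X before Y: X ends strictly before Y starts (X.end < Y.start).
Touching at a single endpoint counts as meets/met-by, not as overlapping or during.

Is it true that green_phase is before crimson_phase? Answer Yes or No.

green_phase = [14:00, 15:05], crimson_phase = [15:25, 16:50].
Actual relation of green_phase to crimson_phase: before.
Asked whether 'before' holds → Yes.

Yes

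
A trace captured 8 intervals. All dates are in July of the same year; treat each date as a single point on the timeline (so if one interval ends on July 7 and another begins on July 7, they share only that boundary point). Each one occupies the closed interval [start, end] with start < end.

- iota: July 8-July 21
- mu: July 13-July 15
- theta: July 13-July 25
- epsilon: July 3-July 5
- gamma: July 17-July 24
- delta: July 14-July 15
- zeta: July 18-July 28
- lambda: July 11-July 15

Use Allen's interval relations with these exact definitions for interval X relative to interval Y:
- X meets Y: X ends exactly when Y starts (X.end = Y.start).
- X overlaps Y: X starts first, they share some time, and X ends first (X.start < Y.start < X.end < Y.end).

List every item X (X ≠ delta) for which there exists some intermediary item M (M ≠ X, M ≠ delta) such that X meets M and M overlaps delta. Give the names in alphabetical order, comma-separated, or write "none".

Target delta = [July 14, July 15].
Intermediaries M with M overlaps delta: none.
Union: none.

none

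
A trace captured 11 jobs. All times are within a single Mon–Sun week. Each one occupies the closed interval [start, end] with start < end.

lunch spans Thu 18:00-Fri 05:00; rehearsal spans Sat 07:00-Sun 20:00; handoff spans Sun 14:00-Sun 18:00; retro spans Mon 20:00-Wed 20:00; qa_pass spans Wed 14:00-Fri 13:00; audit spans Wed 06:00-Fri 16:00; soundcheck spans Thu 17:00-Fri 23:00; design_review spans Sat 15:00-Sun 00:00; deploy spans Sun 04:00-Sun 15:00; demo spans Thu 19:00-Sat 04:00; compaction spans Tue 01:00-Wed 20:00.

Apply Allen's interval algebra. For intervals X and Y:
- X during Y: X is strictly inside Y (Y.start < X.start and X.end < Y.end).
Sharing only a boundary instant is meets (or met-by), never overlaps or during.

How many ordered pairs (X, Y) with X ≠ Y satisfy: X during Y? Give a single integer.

Checking all 110 ordered pairs for relation 'during'; matching pairs in alphabetical order:
(deploy, rehearsal): deploy during rehearsal ✓
(design_review, rehearsal): design_review during rehearsal ✓
(handoff, rehearsal): handoff during rehearsal ✓
(lunch, audit): lunch during audit ✓
(lunch, qa_pass): lunch during qa_pass ✓
(lunch, soundcheck): lunch during soundcheck ✓
(qa_pass, audit): qa_pass during audit ✓
Count: 7.

7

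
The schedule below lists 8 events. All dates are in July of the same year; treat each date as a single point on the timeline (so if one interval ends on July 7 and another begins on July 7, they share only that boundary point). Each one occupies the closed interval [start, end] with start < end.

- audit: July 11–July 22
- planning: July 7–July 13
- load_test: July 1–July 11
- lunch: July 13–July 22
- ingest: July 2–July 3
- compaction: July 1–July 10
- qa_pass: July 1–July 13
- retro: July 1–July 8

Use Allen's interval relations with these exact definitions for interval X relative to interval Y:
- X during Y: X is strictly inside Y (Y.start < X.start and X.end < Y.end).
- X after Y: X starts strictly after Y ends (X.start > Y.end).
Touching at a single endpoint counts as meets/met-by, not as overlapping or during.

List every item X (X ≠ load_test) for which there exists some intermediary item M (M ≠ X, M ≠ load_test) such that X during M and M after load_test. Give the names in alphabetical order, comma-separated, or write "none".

none

Target load_test = [July 1, July 11].
Intermediaries M with M after load_test: lunch.
Via lunch — items with X during lunch: none.
Union: none.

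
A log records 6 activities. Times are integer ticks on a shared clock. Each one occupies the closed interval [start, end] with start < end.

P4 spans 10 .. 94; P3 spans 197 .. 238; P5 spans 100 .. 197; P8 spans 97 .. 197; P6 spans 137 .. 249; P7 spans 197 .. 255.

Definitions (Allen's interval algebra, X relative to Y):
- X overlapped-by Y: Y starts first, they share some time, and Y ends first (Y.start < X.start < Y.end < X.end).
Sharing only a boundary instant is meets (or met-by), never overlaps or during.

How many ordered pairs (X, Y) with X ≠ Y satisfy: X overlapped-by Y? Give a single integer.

Checking all 30 ordered pairs for relation 'overlapped-by'; matching pairs in alphabetical order:
(P6, P5): P6 overlapped-by P5 ✓
(P6, P8): P6 overlapped-by P8 ✓
(P7, P6): P7 overlapped-by P6 ✓
Count: 3.

3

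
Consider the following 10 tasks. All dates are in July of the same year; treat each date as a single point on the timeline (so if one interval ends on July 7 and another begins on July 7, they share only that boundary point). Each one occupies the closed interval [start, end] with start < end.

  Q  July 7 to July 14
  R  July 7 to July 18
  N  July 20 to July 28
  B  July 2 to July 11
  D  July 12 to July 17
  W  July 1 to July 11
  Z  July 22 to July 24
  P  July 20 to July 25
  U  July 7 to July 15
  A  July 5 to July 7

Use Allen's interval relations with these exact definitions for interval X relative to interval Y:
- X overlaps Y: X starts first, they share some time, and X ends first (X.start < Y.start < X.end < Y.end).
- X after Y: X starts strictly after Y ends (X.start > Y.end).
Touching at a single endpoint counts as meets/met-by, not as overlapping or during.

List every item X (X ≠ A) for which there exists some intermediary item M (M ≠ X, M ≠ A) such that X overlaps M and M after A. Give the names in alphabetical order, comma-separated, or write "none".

Target A = [July 5, July 7].
Intermediaries M with M after A: D, N, P, Z.
Via D — items with X overlaps D: Q, U.
Via N — items with X overlaps N: none.
Via P — items with X overlaps P: none.
Via Z — items with X overlaps Z: none.
Union: Q, U.

Q, U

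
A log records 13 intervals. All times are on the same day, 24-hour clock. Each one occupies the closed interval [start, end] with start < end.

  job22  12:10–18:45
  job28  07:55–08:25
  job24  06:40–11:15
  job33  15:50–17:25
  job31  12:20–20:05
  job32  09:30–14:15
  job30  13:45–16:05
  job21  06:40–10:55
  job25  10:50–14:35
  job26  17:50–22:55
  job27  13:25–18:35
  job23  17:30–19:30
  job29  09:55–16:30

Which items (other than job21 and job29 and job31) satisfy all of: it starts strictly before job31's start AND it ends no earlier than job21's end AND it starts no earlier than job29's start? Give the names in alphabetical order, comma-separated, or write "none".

job22, job25

Conditions: its start is strictly before job31's start (X.start < 12:20) AND its end is no earlier than job21's end (X.end >= 10:55) AND its start is no earlier than job29's start (X.start >= 09:55).
job22: start 12:10 < 12:20? ✓; end 18:45 >= 10:55? ✓; start 12:10 >= 09:55? ✓ → yes.
job23: start 17:30 < 12:20? ✗; end 19:30 >= 10:55? ✓; start 17:30 >= 09:55? ✓ → no.
job24: start 06:40 < 12:20? ✓; end 11:15 >= 10:55? ✓; start 06:40 >= 09:55? ✗ → no.
job25: start 10:50 < 12:20? ✓; end 14:35 >= 10:55? ✓; start 10:50 >= 09:55? ✓ → yes.
job26: start 17:50 < 12:20? ✗; end 22:55 >= 10:55? ✓; start 17:50 >= 09:55? ✓ → no.
job27: start 13:25 < 12:20? ✗; end 18:35 >= 10:55? ✓; start 13:25 >= 09:55? ✓ → no.
job28: start 07:55 < 12:20? ✓; end 08:25 >= 10:55? ✗; start 07:55 >= 09:55? ✗ → no.
job30: start 13:45 < 12:20? ✗; end 16:05 >= 10:55? ✓; start 13:45 >= 09:55? ✓ → no.
job32: start 09:30 < 12:20? ✓; end 14:15 >= 10:55? ✓; start 09:30 >= 09:55? ✗ → no.
job33: start 15:50 < 12:20? ✗; end 17:25 >= 10:55? ✓; start 15:50 >= 09:55? ✓ → no.
Result: job22, job25.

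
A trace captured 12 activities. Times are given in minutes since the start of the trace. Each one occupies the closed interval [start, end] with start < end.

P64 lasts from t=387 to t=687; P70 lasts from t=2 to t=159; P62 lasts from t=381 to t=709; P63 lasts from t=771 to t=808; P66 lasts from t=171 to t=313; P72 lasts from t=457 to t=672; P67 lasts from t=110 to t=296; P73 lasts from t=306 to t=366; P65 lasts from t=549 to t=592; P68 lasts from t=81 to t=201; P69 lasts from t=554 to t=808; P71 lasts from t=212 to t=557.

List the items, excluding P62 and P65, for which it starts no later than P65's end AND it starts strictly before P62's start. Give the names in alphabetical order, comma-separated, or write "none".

Conditions: its start is no later than P65's end (X.start <= t=592) AND its start is strictly before P62's start (X.start < t=381).
P63: start t=771 <= t=592? ✗; start t=771 < t=381? ✗ → no.
P64: start t=387 <= t=592? ✓; start t=387 < t=381? ✗ → no.
P66: start t=171 <= t=592? ✓; start t=171 < t=381? ✓ → yes.
P67: start t=110 <= t=592? ✓; start t=110 < t=381? ✓ → yes.
P68: start t=81 <= t=592? ✓; start t=81 < t=381? ✓ → yes.
P69: start t=554 <= t=592? ✓; start t=554 < t=381? ✗ → no.
P70: start t=2 <= t=592? ✓; start t=2 < t=381? ✓ → yes.
P71: start t=212 <= t=592? ✓; start t=212 < t=381? ✓ → yes.
P72: start t=457 <= t=592? ✓; start t=457 < t=381? ✗ → no.
P73: start t=306 <= t=592? ✓; start t=306 < t=381? ✓ → yes.
Result: P66, P67, P68, P70, P71, P73.

P66, P67, P68, P70, P71, P73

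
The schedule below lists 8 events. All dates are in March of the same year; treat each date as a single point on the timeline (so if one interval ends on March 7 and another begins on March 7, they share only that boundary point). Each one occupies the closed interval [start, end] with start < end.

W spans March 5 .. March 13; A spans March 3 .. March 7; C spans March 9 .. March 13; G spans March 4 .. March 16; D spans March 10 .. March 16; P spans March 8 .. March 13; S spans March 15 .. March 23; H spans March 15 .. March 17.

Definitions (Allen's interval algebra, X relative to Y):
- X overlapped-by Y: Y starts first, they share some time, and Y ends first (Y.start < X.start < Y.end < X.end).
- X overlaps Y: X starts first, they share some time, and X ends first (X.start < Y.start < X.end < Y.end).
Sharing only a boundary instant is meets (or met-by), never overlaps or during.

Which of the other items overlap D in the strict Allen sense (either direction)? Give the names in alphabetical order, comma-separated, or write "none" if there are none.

C, H, P, S, W

Target D = [March 10, March 16].
A [March 3, March 7] → before → no.
C [March 9, March 13] → overlaps → yes.
G [March 4, March 16] → finished-by → no.
H [March 15, March 17] → overlapped-by → yes.
P [March 8, March 13] → overlaps → yes.
S [March 15, March 23] → overlapped-by → yes.
W [March 5, March 13] → overlaps → yes.
Result: C, H, P, S, W.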